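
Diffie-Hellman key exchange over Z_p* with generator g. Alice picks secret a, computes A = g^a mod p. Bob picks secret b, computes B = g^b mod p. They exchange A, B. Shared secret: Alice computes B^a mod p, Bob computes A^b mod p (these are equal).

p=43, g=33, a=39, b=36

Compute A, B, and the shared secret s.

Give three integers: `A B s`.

A = 33^39 mod 43  (bits of 39 = 100111)
  bit 0 = 1: r = r^2 * 33 mod 43 = 1^2 * 33 = 1*33 = 33
  bit 1 = 0: r = r^2 mod 43 = 33^2 = 14
  bit 2 = 0: r = r^2 mod 43 = 14^2 = 24
  bit 3 = 1: r = r^2 * 33 mod 43 = 24^2 * 33 = 17*33 = 2
  bit 4 = 1: r = r^2 * 33 mod 43 = 2^2 * 33 = 4*33 = 3
  bit 5 = 1: r = r^2 * 33 mod 43 = 3^2 * 33 = 9*33 = 39
  -> A = 39
B = 33^36 mod 43  (bits of 36 = 100100)
  bit 0 = 1: r = r^2 * 33 mod 43 = 1^2 * 33 = 1*33 = 33
  bit 1 = 0: r = r^2 mod 43 = 33^2 = 14
  bit 2 = 0: r = r^2 mod 43 = 14^2 = 24
  bit 3 = 1: r = r^2 * 33 mod 43 = 24^2 * 33 = 17*33 = 2
  bit 4 = 0: r = r^2 mod 43 = 2^2 = 4
  bit 5 = 0: r = r^2 mod 43 = 4^2 = 16
  -> B = 16
s = B^a = 16^39 mod 43  (bits of 39 = 100111)
  bit 0 = 1: r = r^2 * 16 mod 43 = 1^2 * 16 = 1*16 = 16
  bit 1 = 0: r = r^2 mod 43 = 16^2 = 41
  bit 2 = 0: r = r^2 mod 43 = 41^2 = 4
  bit 3 = 1: r = r^2 * 16 mod 43 = 4^2 * 16 = 16*16 = 41
  bit 4 = 1: r = r^2 * 16 mod 43 = 41^2 * 16 = 4*16 = 21
  bit 5 = 1: r = r^2 * 16 mod 43 = 21^2 * 16 = 11*16 = 4
  -> s = B^a = 4

Answer: 39 16 4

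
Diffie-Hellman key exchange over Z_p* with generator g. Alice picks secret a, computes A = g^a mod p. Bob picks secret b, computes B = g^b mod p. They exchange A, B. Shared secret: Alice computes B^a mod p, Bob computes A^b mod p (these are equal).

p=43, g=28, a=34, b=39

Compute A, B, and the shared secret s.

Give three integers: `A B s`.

A = 28^34 mod 43  (bits of 34 = 100010)
  bit 0 = 1: r = r^2 * 28 mod 43 = 1^2 * 28 = 1*28 = 28
  bit 1 = 0: r = r^2 mod 43 = 28^2 = 10
  bit 2 = 0: r = r^2 mod 43 = 10^2 = 14
  bit 3 = 0: r = r^2 mod 43 = 14^2 = 24
  bit 4 = 1: r = r^2 * 28 mod 43 = 24^2 * 28 = 17*28 = 3
  bit 5 = 0: r = r^2 mod 43 = 3^2 = 9
  -> A = 9
B = 28^39 mod 43  (bits of 39 = 100111)
  bit 0 = 1: r = r^2 * 28 mod 43 = 1^2 * 28 = 1*28 = 28
  bit 1 = 0: r = r^2 mod 43 = 28^2 = 10
  bit 2 = 0: r = r^2 mod 43 = 10^2 = 14
  bit 3 = 1: r = r^2 * 28 mod 43 = 14^2 * 28 = 24*28 = 27
  bit 4 = 1: r = r^2 * 28 mod 43 = 27^2 * 28 = 41*28 = 30
  bit 5 = 1: r = r^2 * 28 mod 43 = 30^2 * 28 = 40*28 = 2
  -> B = 2
s = B^a = 2^34 mod 43  (bits of 34 = 100010)
  bit 0 = 1: r = r^2 * 2 mod 43 = 1^2 * 2 = 1*2 = 2
  bit 1 = 0: r = r^2 mod 43 = 2^2 = 4
  bit 2 = 0: r = r^2 mod 43 = 4^2 = 16
  bit 3 = 0: r = r^2 mod 43 = 16^2 = 41
  bit 4 = 1: r = r^2 * 2 mod 43 = 41^2 * 2 = 4*2 = 8
  bit 5 = 0: r = r^2 mod 43 = 8^2 = 21
  -> s = B^a = 21

Answer: 9 2 21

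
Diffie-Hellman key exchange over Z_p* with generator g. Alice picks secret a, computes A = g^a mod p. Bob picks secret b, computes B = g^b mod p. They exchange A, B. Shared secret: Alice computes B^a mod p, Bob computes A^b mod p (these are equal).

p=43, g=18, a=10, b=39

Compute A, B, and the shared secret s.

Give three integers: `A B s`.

A = 18^10 mod 43  (bits of 10 = 1010)
  bit 0 = 1: r = r^2 * 18 mod 43 = 1^2 * 18 = 1*18 = 18
  bit 1 = 0: r = r^2 mod 43 = 18^2 = 23
  bit 2 = 1: r = r^2 * 18 mod 43 = 23^2 * 18 = 13*18 = 19
  bit 3 = 0: r = r^2 mod 43 = 19^2 = 17
  -> A = 17
B = 18^39 mod 43  (bits of 39 = 100111)
  bit 0 = 1: r = r^2 * 18 mod 43 = 1^2 * 18 = 1*18 = 18
  bit 1 = 0: r = r^2 mod 43 = 18^2 = 23
  bit 2 = 0: r = r^2 mod 43 = 23^2 = 13
  bit 3 = 1: r = r^2 * 18 mod 43 = 13^2 * 18 = 40*18 = 32
  bit 4 = 1: r = r^2 * 18 mod 43 = 32^2 * 18 = 35*18 = 28
  bit 5 = 1: r = r^2 * 18 mod 43 = 28^2 * 18 = 10*18 = 8
  -> B = 8
s = B^a = 8^10 mod 43  (bits of 10 = 1010)
  bit 0 = 1: r = r^2 * 8 mod 43 = 1^2 * 8 = 1*8 = 8
  bit 1 = 0: r = r^2 mod 43 = 8^2 = 21
  bit 2 = 1: r = r^2 * 8 mod 43 = 21^2 * 8 = 11*8 = 2
  bit 3 = 0: r = r^2 mod 43 = 2^2 = 4
  -> s = B^a = 4

Answer: 17 8 4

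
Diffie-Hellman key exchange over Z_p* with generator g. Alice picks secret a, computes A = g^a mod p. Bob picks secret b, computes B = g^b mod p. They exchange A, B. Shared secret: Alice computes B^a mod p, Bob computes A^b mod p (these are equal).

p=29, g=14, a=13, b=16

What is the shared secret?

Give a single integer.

A = 14^13 mod 29  (bits of 13 = 1101)
  bit 0 = 1: r = r^2 * 14 mod 29 = 1^2 * 14 = 1*14 = 14
  bit 1 = 1: r = r^2 * 14 mod 29 = 14^2 * 14 = 22*14 = 18
  bit 2 = 0: r = r^2 mod 29 = 18^2 = 5
  bit 3 = 1: r = r^2 * 14 mod 29 = 5^2 * 14 = 25*14 = 2
  -> A = 2
B = 14^16 mod 29  (bits of 16 = 10000)
  bit 0 = 1: r = r^2 * 14 mod 29 = 1^2 * 14 = 1*14 = 14
  bit 1 = 0: r = r^2 mod 29 = 14^2 = 22
  bit 2 = 0: r = r^2 mod 29 = 22^2 = 20
  bit 3 = 0: r = r^2 mod 29 = 20^2 = 23
  bit 4 = 0: r = r^2 mod 29 = 23^2 = 7
  -> B = 7
s = B^a = 7^13 mod 29  (bits of 13 = 1101)
  bit 0 = 1: r = r^2 * 7 mod 29 = 1^2 * 7 = 1*7 = 7
  bit 1 = 1: r = r^2 * 7 mod 29 = 7^2 * 7 = 20*7 = 24
  bit 2 = 0: r = r^2 mod 29 = 24^2 = 25
  bit 3 = 1: r = r^2 * 7 mod 29 = 25^2 * 7 = 16*7 = 25
  -> s = B^a = 25

Answer: 25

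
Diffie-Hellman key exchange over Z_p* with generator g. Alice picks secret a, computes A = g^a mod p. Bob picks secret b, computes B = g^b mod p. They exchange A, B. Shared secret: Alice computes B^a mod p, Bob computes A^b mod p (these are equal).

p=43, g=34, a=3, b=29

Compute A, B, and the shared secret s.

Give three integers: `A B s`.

Answer: 2 20 2

Derivation:
A = 34^3 mod 43  (bits of 3 = 11)
  bit 0 = 1: r = r^2 * 34 mod 43 = 1^2 * 34 = 1*34 = 34
  bit 1 = 1: r = r^2 * 34 mod 43 = 34^2 * 34 = 38*34 = 2
  -> A = 2
B = 34^29 mod 43  (bits of 29 = 11101)
  bit 0 = 1: r = r^2 * 34 mod 43 = 1^2 * 34 = 1*34 = 34
  bit 1 = 1: r = r^2 * 34 mod 43 = 34^2 * 34 = 38*34 = 2
  bit 2 = 1: r = r^2 * 34 mod 43 = 2^2 * 34 = 4*34 = 7
  bit 3 = 0: r = r^2 mod 43 = 7^2 = 6
  bit 4 = 1: r = r^2 * 34 mod 43 = 6^2 * 34 = 36*34 = 20
  -> B = 20
s = B^a = 20^3 mod 43  (bits of 3 = 11)
  bit 0 = 1: r = r^2 * 20 mod 43 = 1^2 * 20 = 1*20 = 20
  bit 1 = 1: r = r^2 * 20 mod 43 = 20^2 * 20 = 13*20 = 2
  -> s = B^a = 2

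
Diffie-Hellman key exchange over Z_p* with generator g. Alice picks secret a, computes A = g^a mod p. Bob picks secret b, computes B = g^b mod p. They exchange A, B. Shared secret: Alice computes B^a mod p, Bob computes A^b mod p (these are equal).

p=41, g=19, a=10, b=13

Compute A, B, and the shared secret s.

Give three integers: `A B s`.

A = 19^10 mod 41  (bits of 10 = 1010)
  bit 0 = 1: r = r^2 * 19 mod 41 = 1^2 * 19 = 1*19 = 19
  bit 1 = 0: r = r^2 mod 41 = 19^2 = 33
  bit 2 = 1: r = r^2 * 19 mod 41 = 33^2 * 19 = 23*19 = 27
  bit 3 = 0: r = r^2 mod 41 = 27^2 = 32
  -> A = 32
B = 19^13 mod 41  (bits of 13 = 1101)
  bit 0 = 1: r = r^2 * 19 mod 41 = 1^2 * 19 = 1*19 = 19
  bit 1 = 1: r = r^2 * 19 mod 41 = 19^2 * 19 = 33*19 = 12
  bit 2 = 0: r = r^2 mod 41 = 12^2 = 21
  bit 3 = 1: r = r^2 * 19 mod 41 = 21^2 * 19 = 31*19 = 15
  -> B = 15
s = B^a = 15^10 mod 41  (bits of 10 = 1010)
  bit 0 = 1: r = r^2 * 15 mod 41 = 1^2 * 15 = 1*15 = 15
  bit 1 = 0: r = r^2 mod 41 = 15^2 = 20
  bit 2 = 1: r = r^2 * 15 mod 41 = 20^2 * 15 = 31*15 = 14
  bit 3 = 0: r = r^2 mod 41 = 14^2 = 32
  -> s = B^a = 32

Answer: 32 15 32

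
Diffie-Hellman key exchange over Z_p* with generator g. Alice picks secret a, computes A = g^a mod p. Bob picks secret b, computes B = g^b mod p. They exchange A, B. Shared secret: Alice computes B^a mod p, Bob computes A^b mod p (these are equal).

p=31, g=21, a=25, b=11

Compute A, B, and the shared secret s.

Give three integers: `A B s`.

Answer: 26 12 6

Derivation:
A = 21^25 mod 31  (bits of 25 = 11001)
  bit 0 = 1: r = r^2 * 21 mod 31 = 1^2 * 21 = 1*21 = 21
  bit 1 = 1: r = r^2 * 21 mod 31 = 21^2 * 21 = 7*21 = 23
  bit 2 = 0: r = r^2 mod 31 = 23^2 = 2
  bit 3 = 0: r = r^2 mod 31 = 2^2 = 4
  bit 4 = 1: r = r^2 * 21 mod 31 = 4^2 * 21 = 16*21 = 26
  -> A = 26
B = 21^11 mod 31  (bits of 11 = 1011)
  bit 0 = 1: r = r^2 * 21 mod 31 = 1^2 * 21 = 1*21 = 21
  bit 1 = 0: r = r^2 mod 31 = 21^2 = 7
  bit 2 = 1: r = r^2 * 21 mod 31 = 7^2 * 21 = 18*21 = 6
  bit 3 = 1: r = r^2 * 21 mod 31 = 6^2 * 21 = 5*21 = 12
  -> B = 12
s = B^a = 12^25 mod 31  (bits of 25 = 11001)
  bit 0 = 1: r = r^2 * 12 mod 31 = 1^2 * 12 = 1*12 = 12
  bit 1 = 1: r = r^2 * 12 mod 31 = 12^2 * 12 = 20*12 = 23
  bit 2 = 0: r = r^2 mod 31 = 23^2 = 2
  bit 3 = 0: r = r^2 mod 31 = 2^2 = 4
  bit 4 = 1: r = r^2 * 12 mod 31 = 4^2 * 12 = 16*12 = 6
  -> s = B^a = 6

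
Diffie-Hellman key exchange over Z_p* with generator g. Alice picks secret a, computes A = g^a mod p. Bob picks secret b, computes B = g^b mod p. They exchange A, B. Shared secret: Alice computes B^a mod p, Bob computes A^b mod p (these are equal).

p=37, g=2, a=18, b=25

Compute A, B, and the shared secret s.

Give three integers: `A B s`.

Answer: 36 20 36

Derivation:
A = 2^18 mod 37  (bits of 18 = 10010)
  bit 0 = 1: r = r^2 * 2 mod 37 = 1^2 * 2 = 1*2 = 2
  bit 1 = 0: r = r^2 mod 37 = 2^2 = 4
  bit 2 = 0: r = r^2 mod 37 = 4^2 = 16
  bit 3 = 1: r = r^2 * 2 mod 37 = 16^2 * 2 = 34*2 = 31
  bit 4 = 0: r = r^2 mod 37 = 31^2 = 36
  -> A = 36
B = 2^25 mod 37  (bits of 25 = 11001)
  bit 0 = 1: r = r^2 * 2 mod 37 = 1^2 * 2 = 1*2 = 2
  bit 1 = 1: r = r^2 * 2 mod 37 = 2^2 * 2 = 4*2 = 8
  bit 2 = 0: r = r^2 mod 37 = 8^2 = 27
  bit 3 = 0: r = r^2 mod 37 = 27^2 = 26
  bit 4 = 1: r = r^2 * 2 mod 37 = 26^2 * 2 = 10*2 = 20
  -> B = 20
s = B^a = 20^18 mod 37  (bits of 18 = 10010)
  bit 0 = 1: r = r^2 * 20 mod 37 = 1^2 * 20 = 1*20 = 20
  bit 1 = 0: r = r^2 mod 37 = 20^2 = 30
  bit 2 = 0: r = r^2 mod 37 = 30^2 = 12
  bit 3 = 1: r = r^2 * 20 mod 37 = 12^2 * 20 = 33*20 = 31
  bit 4 = 0: r = r^2 mod 37 = 31^2 = 36
  -> s = B^a = 36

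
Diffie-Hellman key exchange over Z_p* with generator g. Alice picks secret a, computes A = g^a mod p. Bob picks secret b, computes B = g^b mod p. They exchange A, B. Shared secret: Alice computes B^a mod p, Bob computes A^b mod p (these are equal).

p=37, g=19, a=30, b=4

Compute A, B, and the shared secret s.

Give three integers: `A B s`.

A = 19^30 mod 37  (bits of 30 = 11110)
  bit 0 = 1: r = r^2 * 19 mod 37 = 1^2 * 19 = 1*19 = 19
  bit 1 = 1: r = r^2 * 19 mod 37 = 19^2 * 19 = 28*19 = 14
  bit 2 = 1: r = r^2 * 19 mod 37 = 14^2 * 19 = 11*19 = 24
  bit 3 = 1: r = r^2 * 19 mod 37 = 24^2 * 19 = 21*19 = 29
  bit 4 = 0: r = r^2 mod 37 = 29^2 = 27
  -> A = 27
B = 19^4 mod 37  (bits of 4 = 100)
  bit 0 = 1: r = r^2 * 19 mod 37 = 1^2 * 19 = 1*19 = 19
  bit 1 = 0: r = r^2 mod 37 = 19^2 = 28
  bit 2 = 0: r = r^2 mod 37 = 28^2 = 7
  -> B = 7
s = B^a = 7^30 mod 37  (bits of 30 = 11110)
  bit 0 = 1: r = r^2 * 7 mod 37 = 1^2 * 7 = 1*7 = 7
  bit 1 = 1: r = r^2 * 7 mod 37 = 7^2 * 7 = 12*7 = 10
  bit 2 = 1: r = r^2 * 7 mod 37 = 10^2 * 7 = 26*7 = 34
  bit 3 = 1: r = r^2 * 7 mod 37 = 34^2 * 7 = 9*7 = 26
  bit 4 = 0: r = r^2 mod 37 = 26^2 = 10
  -> s = B^a = 10

Answer: 27 7 10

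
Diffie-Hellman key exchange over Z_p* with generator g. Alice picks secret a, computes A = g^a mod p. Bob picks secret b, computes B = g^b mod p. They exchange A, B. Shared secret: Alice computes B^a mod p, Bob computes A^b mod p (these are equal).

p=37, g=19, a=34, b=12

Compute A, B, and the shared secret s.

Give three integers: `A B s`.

Answer: 4 10 10

Derivation:
A = 19^34 mod 37  (bits of 34 = 100010)
  bit 0 = 1: r = r^2 * 19 mod 37 = 1^2 * 19 = 1*19 = 19
  bit 1 = 0: r = r^2 mod 37 = 19^2 = 28
  bit 2 = 0: r = r^2 mod 37 = 28^2 = 7
  bit 3 = 0: r = r^2 mod 37 = 7^2 = 12
  bit 4 = 1: r = r^2 * 19 mod 37 = 12^2 * 19 = 33*19 = 35
  bit 5 = 0: r = r^2 mod 37 = 35^2 = 4
  -> A = 4
B = 19^12 mod 37  (bits of 12 = 1100)
  bit 0 = 1: r = r^2 * 19 mod 37 = 1^2 * 19 = 1*19 = 19
  bit 1 = 1: r = r^2 * 19 mod 37 = 19^2 * 19 = 28*19 = 14
  bit 2 = 0: r = r^2 mod 37 = 14^2 = 11
  bit 3 = 0: r = r^2 mod 37 = 11^2 = 10
  -> B = 10
s = B^a = 10^34 mod 37  (bits of 34 = 100010)
  bit 0 = 1: r = r^2 * 10 mod 37 = 1^2 * 10 = 1*10 = 10
  bit 1 = 0: r = r^2 mod 37 = 10^2 = 26
  bit 2 = 0: r = r^2 mod 37 = 26^2 = 10
  bit 3 = 0: r = r^2 mod 37 = 10^2 = 26
  bit 4 = 1: r = r^2 * 10 mod 37 = 26^2 * 10 = 10*10 = 26
  bit 5 = 0: r = r^2 mod 37 = 26^2 = 10
  -> s = B^a = 10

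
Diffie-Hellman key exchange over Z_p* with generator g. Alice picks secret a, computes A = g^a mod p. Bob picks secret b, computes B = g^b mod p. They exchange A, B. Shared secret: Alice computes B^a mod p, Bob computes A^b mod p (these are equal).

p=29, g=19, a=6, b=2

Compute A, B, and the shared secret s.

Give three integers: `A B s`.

Answer: 22 13 20

Derivation:
A = 19^6 mod 29  (bits of 6 = 110)
  bit 0 = 1: r = r^2 * 19 mod 29 = 1^2 * 19 = 1*19 = 19
  bit 1 = 1: r = r^2 * 19 mod 29 = 19^2 * 19 = 13*19 = 15
  bit 2 = 0: r = r^2 mod 29 = 15^2 = 22
  -> A = 22
B = 19^2 mod 29  (bits of 2 = 10)
  bit 0 = 1: r = r^2 * 19 mod 29 = 1^2 * 19 = 1*19 = 19
  bit 1 = 0: r = r^2 mod 29 = 19^2 = 13
  -> B = 13
s = B^a = 13^6 mod 29  (bits of 6 = 110)
  bit 0 = 1: r = r^2 * 13 mod 29 = 1^2 * 13 = 1*13 = 13
  bit 1 = 1: r = r^2 * 13 mod 29 = 13^2 * 13 = 24*13 = 22
  bit 2 = 0: r = r^2 mod 29 = 22^2 = 20
  -> s = B^a = 20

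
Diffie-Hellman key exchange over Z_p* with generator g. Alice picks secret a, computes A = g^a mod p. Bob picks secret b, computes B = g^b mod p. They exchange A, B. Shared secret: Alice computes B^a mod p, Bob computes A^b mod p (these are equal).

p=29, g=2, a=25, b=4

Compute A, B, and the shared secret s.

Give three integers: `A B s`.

A = 2^25 mod 29  (bits of 25 = 11001)
  bit 0 = 1: r = r^2 * 2 mod 29 = 1^2 * 2 = 1*2 = 2
  bit 1 = 1: r = r^2 * 2 mod 29 = 2^2 * 2 = 4*2 = 8
  bit 2 = 0: r = r^2 mod 29 = 8^2 = 6
  bit 3 = 0: r = r^2 mod 29 = 6^2 = 7
  bit 4 = 1: r = r^2 * 2 mod 29 = 7^2 * 2 = 20*2 = 11
  -> A = 11
B = 2^4 mod 29  (bits of 4 = 100)
  bit 0 = 1: r = r^2 * 2 mod 29 = 1^2 * 2 = 1*2 = 2
  bit 1 = 0: r = r^2 mod 29 = 2^2 = 4
  bit 2 = 0: r = r^2 mod 29 = 4^2 = 16
  -> B = 16
s = B^a = 16^25 mod 29  (bits of 25 = 11001)
  bit 0 = 1: r = r^2 * 16 mod 29 = 1^2 * 16 = 1*16 = 16
  bit 1 = 1: r = r^2 * 16 mod 29 = 16^2 * 16 = 24*16 = 7
  bit 2 = 0: r = r^2 mod 29 = 7^2 = 20
  bit 3 = 0: r = r^2 mod 29 = 20^2 = 23
  bit 4 = 1: r = r^2 * 16 mod 29 = 23^2 * 16 = 7*16 = 25
  -> s = B^a = 25

Answer: 11 16 25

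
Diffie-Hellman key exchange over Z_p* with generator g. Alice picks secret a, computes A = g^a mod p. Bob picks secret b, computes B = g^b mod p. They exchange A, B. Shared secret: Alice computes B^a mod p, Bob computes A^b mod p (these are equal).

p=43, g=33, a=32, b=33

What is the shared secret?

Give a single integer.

A = 33^32 mod 43  (bits of 32 = 100000)
  bit 0 = 1: r = r^2 * 33 mod 43 = 1^2 * 33 = 1*33 = 33
  bit 1 = 0: r = r^2 mod 43 = 33^2 = 14
  bit 2 = 0: r = r^2 mod 43 = 14^2 = 24
  bit 3 = 0: r = r^2 mod 43 = 24^2 = 17
  bit 4 = 0: r = r^2 mod 43 = 17^2 = 31
  bit 5 = 0: r = r^2 mod 43 = 31^2 = 15
  -> A = 15
B = 33^33 mod 43  (bits of 33 = 100001)
  bit 0 = 1: r = r^2 * 33 mod 43 = 1^2 * 33 = 1*33 = 33
  bit 1 = 0: r = r^2 mod 43 = 33^2 = 14
  bit 2 = 0: r = r^2 mod 43 = 14^2 = 24
  bit 3 = 0: r = r^2 mod 43 = 24^2 = 17
  bit 4 = 0: r = r^2 mod 43 = 17^2 = 31
  bit 5 = 1: r = r^2 * 33 mod 43 = 31^2 * 33 = 15*33 = 22
  -> B = 22
s = B^a = 22^32 mod 43  (bits of 32 = 100000)
  bit 0 = 1: r = r^2 * 22 mod 43 = 1^2 * 22 = 1*22 = 22
  bit 1 = 0: r = r^2 mod 43 = 22^2 = 11
  bit 2 = 0: r = r^2 mod 43 = 11^2 = 35
  bit 3 = 0: r = r^2 mod 43 = 35^2 = 21
  bit 4 = 0: r = r^2 mod 43 = 21^2 = 11
  bit 5 = 0: r = r^2 mod 43 = 11^2 = 35
  -> s = B^a = 35

Answer: 35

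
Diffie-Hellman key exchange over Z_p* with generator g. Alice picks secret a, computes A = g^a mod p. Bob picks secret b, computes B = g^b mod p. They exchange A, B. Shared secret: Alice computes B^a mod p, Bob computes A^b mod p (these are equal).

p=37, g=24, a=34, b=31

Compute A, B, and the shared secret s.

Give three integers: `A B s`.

A = 24^34 mod 37  (bits of 34 = 100010)
  bit 0 = 1: r = r^2 * 24 mod 37 = 1^2 * 24 = 1*24 = 24
  bit 1 = 0: r = r^2 mod 37 = 24^2 = 21
  bit 2 = 0: r = r^2 mod 37 = 21^2 = 34
  bit 3 = 0: r = r^2 mod 37 = 34^2 = 9
  bit 4 = 1: r = r^2 * 24 mod 37 = 9^2 * 24 = 7*24 = 20
  bit 5 = 0: r = r^2 mod 37 = 20^2 = 30
  -> A = 30
B = 24^31 mod 37  (bits of 31 = 11111)
  bit 0 = 1: r = r^2 * 24 mod 37 = 1^2 * 24 = 1*24 = 24
  bit 1 = 1: r = r^2 * 24 mod 37 = 24^2 * 24 = 21*24 = 23
  bit 2 = 1: r = r^2 * 24 mod 37 = 23^2 * 24 = 11*24 = 5
  bit 3 = 1: r = r^2 * 24 mod 37 = 5^2 * 24 = 25*24 = 8
  bit 4 = 1: r = r^2 * 24 mod 37 = 8^2 * 24 = 27*24 = 19
  -> B = 19
s = B^a = 19^34 mod 37  (bits of 34 = 100010)
  bit 0 = 1: r = r^2 * 19 mod 37 = 1^2 * 19 = 1*19 = 19
  bit 1 = 0: r = r^2 mod 37 = 19^2 = 28
  bit 2 = 0: r = r^2 mod 37 = 28^2 = 7
  bit 3 = 0: r = r^2 mod 37 = 7^2 = 12
  bit 4 = 1: r = r^2 * 19 mod 37 = 12^2 * 19 = 33*19 = 35
  bit 5 = 0: r = r^2 mod 37 = 35^2 = 4
  -> s = B^a = 4

Answer: 30 19 4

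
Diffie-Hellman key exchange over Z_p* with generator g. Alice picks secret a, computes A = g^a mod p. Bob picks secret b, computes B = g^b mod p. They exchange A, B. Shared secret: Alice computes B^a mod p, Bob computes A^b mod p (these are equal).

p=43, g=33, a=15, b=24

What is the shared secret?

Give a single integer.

A = 33^15 mod 43  (bits of 15 = 1111)
  bit 0 = 1: r = r^2 * 33 mod 43 = 1^2 * 33 = 1*33 = 33
  bit 1 = 1: r = r^2 * 33 mod 43 = 33^2 * 33 = 14*33 = 32
  bit 2 = 1: r = r^2 * 33 mod 43 = 32^2 * 33 = 35*33 = 37
  bit 3 = 1: r = r^2 * 33 mod 43 = 37^2 * 33 = 36*33 = 27
  -> A = 27
B = 33^24 mod 43  (bits of 24 = 11000)
  bit 0 = 1: r = r^2 * 33 mod 43 = 1^2 * 33 = 1*33 = 33
  bit 1 = 1: r = r^2 * 33 mod 43 = 33^2 * 33 = 14*33 = 32
  bit 2 = 0: r = r^2 mod 43 = 32^2 = 35
  bit 3 = 0: r = r^2 mod 43 = 35^2 = 21
  bit 4 = 0: r = r^2 mod 43 = 21^2 = 11
  -> B = 11
s = B^a = 11^15 mod 43  (bits of 15 = 1111)
  bit 0 = 1: r = r^2 * 11 mod 43 = 1^2 * 11 = 1*11 = 11
  bit 1 = 1: r = r^2 * 11 mod 43 = 11^2 * 11 = 35*11 = 41
  bit 2 = 1: r = r^2 * 11 mod 43 = 41^2 * 11 = 4*11 = 1
  bit 3 = 1: r = r^2 * 11 mod 43 = 1^2 * 11 = 1*11 = 11
  -> s = B^a = 11

Answer: 11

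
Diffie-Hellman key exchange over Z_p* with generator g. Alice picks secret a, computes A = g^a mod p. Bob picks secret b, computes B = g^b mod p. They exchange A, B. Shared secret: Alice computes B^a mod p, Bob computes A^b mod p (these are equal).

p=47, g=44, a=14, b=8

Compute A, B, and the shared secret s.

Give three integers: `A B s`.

A = 44^14 mod 47  (bits of 14 = 1110)
  bit 0 = 1: r = r^2 * 44 mod 47 = 1^2 * 44 = 1*44 = 44
  bit 1 = 1: r = r^2 * 44 mod 47 = 44^2 * 44 = 9*44 = 20
  bit 2 = 1: r = r^2 * 44 mod 47 = 20^2 * 44 = 24*44 = 22
  bit 3 = 0: r = r^2 mod 47 = 22^2 = 14
  -> A = 14
B = 44^8 mod 47  (bits of 8 = 1000)
  bit 0 = 1: r = r^2 * 44 mod 47 = 1^2 * 44 = 1*44 = 44
  bit 1 = 0: r = r^2 mod 47 = 44^2 = 9
  bit 2 = 0: r = r^2 mod 47 = 9^2 = 34
  bit 3 = 0: r = r^2 mod 47 = 34^2 = 28
  -> B = 28
s = B^a = 28^14 mod 47  (bits of 14 = 1110)
  bit 0 = 1: r = r^2 * 28 mod 47 = 1^2 * 28 = 1*28 = 28
  bit 1 = 1: r = r^2 * 28 mod 47 = 28^2 * 28 = 32*28 = 3
  bit 2 = 1: r = r^2 * 28 mod 47 = 3^2 * 28 = 9*28 = 17
  bit 3 = 0: r = r^2 mod 47 = 17^2 = 7
  -> s = B^a = 7

Answer: 14 28 7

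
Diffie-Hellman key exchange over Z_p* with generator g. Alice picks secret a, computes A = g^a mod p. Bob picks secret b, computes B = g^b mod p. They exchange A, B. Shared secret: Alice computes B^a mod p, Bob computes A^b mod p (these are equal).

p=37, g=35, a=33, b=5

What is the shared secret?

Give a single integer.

Answer: 8

Derivation:
A = 35^33 mod 37  (bits of 33 = 100001)
  bit 0 = 1: r = r^2 * 35 mod 37 = 1^2 * 35 = 1*35 = 35
  bit 1 = 0: r = r^2 mod 37 = 35^2 = 4
  bit 2 = 0: r = r^2 mod 37 = 4^2 = 16
  bit 3 = 0: r = r^2 mod 37 = 16^2 = 34
  bit 4 = 0: r = r^2 mod 37 = 34^2 = 9
  bit 5 = 1: r = r^2 * 35 mod 37 = 9^2 * 35 = 7*35 = 23
  -> A = 23
B = 35^5 mod 37  (bits of 5 = 101)
  bit 0 = 1: r = r^2 * 35 mod 37 = 1^2 * 35 = 1*35 = 35
  bit 1 = 0: r = r^2 mod 37 = 35^2 = 4
  bit 2 = 1: r = r^2 * 35 mod 37 = 4^2 * 35 = 16*35 = 5
  -> B = 5
s = B^a = 5^33 mod 37  (bits of 33 = 100001)
  bit 0 = 1: r = r^2 * 5 mod 37 = 1^2 * 5 = 1*5 = 5
  bit 1 = 0: r = r^2 mod 37 = 5^2 = 25
  bit 2 = 0: r = r^2 mod 37 = 25^2 = 33
  bit 3 = 0: r = r^2 mod 37 = 33^2 = 16
  bit 4 = 0: r = r^2 mod 37 = 16^2 = 34
  bit 5 = 1: r = r^2 * 5 mod 37 = 34^2 * 5 = 9*5 = 8
  -> s = B^a = 8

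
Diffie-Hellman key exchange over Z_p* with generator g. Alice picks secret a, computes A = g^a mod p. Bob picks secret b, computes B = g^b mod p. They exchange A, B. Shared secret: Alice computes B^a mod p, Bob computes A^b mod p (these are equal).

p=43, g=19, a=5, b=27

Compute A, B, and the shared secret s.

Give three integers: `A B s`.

A = 19^5 mod 43  (bits of 5 = 101)
  bit 0 = 1: r = r^2 * 19 mod 43 = 1^2 * 19 = 1*19 = 19
  bit 1 = 0: r = r^2 mod 43 = 19^2 = 17
  bit 2 = 1: r = r^2 * 19 mod 43 = 17^2 * 19 = 31*19 = 30
  -> A = 30
B = 19^27 mod 43  (bits of 27 = 11011)
  bit 0 = 1: r = r^2 * 19 mod 43 = 1^2 * 19 = 1*19 = 19
  bit 1 = 1: r = r^2 * 19 mod 43 = 19^2 * 19 = 17*19 = 22
  bit 2 = 0: r = r^2 mod 43 = 22^2 = 11
  bit 3 = 1: r = r^2 * 19 mod 43 = 11^2 * 19 = 35*19 = 20
  bit 4 = 1: r = r^2 * 19 mod 43 = 20^2 * 19 = 13*19 = 32
  -> B = 32
s = B^a = 32^5 mod 43  (bits of 5 = 101)
  bit 0 = 1: r = r^2 * 32 mod 43 = 1^2 * 32 = 1*32 = 32
  bit 1 = 0: r = r^2 mod 43 = 32^2 = 35
  bit 2 = 1: r = r^2 * 32 mod 43 = 35^2 * 32 = 21*32 = 27
  -> s = B^a = 27

Answer: 30 32 27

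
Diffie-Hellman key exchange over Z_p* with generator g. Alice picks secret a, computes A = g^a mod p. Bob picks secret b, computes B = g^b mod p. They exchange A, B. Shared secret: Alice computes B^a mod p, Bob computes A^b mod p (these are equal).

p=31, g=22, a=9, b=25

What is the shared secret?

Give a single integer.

Answer: 30

Derivation:
A = 22^9 mod 31  (bits of 9 = 1001)
  bit 0 = 1: r = r^2 * 22 mod 31 = 1^2 * 22 = 1*22 = 22
  bit 1 = 0: r = r^2 mod 31 = 22^2 = 19
  bit 2 = 0: r = r^2 mod 31 = 19^2 = 20
  bit 3 = 1: r = r^2 * 22 mod 31 = 20^2 * 22 = 28*22 = 27
  -> A = 27
B = 22^25 mod 31  (bits of 25 = 11001)
  bit 0 = 1: r = r^2 * 22 mod 31 = 1^2 * 22 = 1*22 = 22
  bit 1 = 1: r = r^2 * 22 mod 31 = 22^2 * 22 = 19*22 = 15
  bit 2 = 0: r = r^2 mod 31 = 15^2 = 8
  bit 3 = 0: r = r^2 mod 31 = 8^2 = 2
  bit 4 = 1: r = r^2 * 22 mod 31 = 2^2 * 22 = 4*22 = 26
  -> B = 26
s = B^a = 26^9 mod 31  (bits of 9 = 1001)
  bit 0 = 1: r = r^2 * 26 mod 31 = 1^2 * 26 = 1*26 = 26
  bit 1 = 0: r = r^2 mod 31 = 26^2 = 25
  bit 2 = 0: r = r^2 mod 31 = 25^2 = 5
  bit 3 = 1: r = r^2 * 26 mod 31 = 5^2 * 26 = 25*26 = 30
  -> s = B^a = 30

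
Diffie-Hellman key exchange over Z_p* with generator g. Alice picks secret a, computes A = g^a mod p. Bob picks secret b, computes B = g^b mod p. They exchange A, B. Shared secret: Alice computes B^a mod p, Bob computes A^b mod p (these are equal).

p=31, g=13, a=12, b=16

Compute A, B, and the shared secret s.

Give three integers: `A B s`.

A = 13^12 mod 31  (bits of 12 = 1100)
  bit 0 = 1: r = r^2 * 13 mod 31 = 1^2 * 13 = 1*13 = 13
  bit 1 = 1: r = r^2 * 13 mod 31 = 13^2 * 13 = 14*13 = 27
  bit 2 = 0: r = r^2 mod 31 = 27^2 = 16
  bit 3 = 0: r = r^2 mod 31 = 16^2 = 8
  -> A = 8
B = 13^16 mod 31  (bits of 16 = 10000)
  bit 0 = 1: r = r^2 * 13 mod 31 = 1^2 * 13 = 1*13 = 13
  bit 1 = 0: r = r^2 mod 31 = 13^2 = 14
  bit 2 = 0: r = r^2 mod 31 = 14^2 = 10
  bit 3 = 0: r = r^2 mod 31 = 10^2 = 7
  bit 4 = 0: r = r^2 mod 31 = 7^2 = 18
  -> B = 18
s = B^a = 18^12 mod 31  (bits of 12 = 1100)
  bit 0 = 1: r = r^2 * 18 mod 31 = 1^2 * 18 = 1*18 = 18
  bit 1 = 1: r = r^2 * 18 mod 31 = 18^2 * 18 = 14*18 = 4
  bit 2 = 0: r = r^2 mod 31 = 4^2 = 16
  bit 3 = 0: r = r^2 mod 31 = 16^2 = 8
  -> s = B^a = 8

Answer: 8 18 8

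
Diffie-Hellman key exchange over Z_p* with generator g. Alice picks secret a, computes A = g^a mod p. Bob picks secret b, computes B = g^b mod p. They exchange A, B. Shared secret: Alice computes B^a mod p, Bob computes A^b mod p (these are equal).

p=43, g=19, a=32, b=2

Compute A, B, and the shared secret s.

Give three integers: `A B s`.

A = 19^32 mod 43  (bits of 32 = 100000)
  bit 0 = 1: r = r^2 * 19 mod 43 = 1^2 * 19 = 1*19 = 19
  bit 1 = 0: r = r^2 mod 43 = 19^2 = 17
  bit 2 = 0: r = r^2 mod 43 = 17^2 = 31
  bit 3 = 0: r = r^2 mod 43 = 31^2 = 15
  bit 4 = 0: r = r^2 mod 43 = 15^2 = 10
  bit 5 = 0: r = r^2 mod 43 = 10^2 = 14
  -> A = 14
B = 19^2 mod 43  (bits of 2 = 10)
  bit 0 = 1: r = r^2 * 19 mod 43 = 1^2 * 19 = 1*19 = 19
  bit 1 = 0: r = r^2 mod 43 = 19^2 = 17
  -> B = 17
s = B^a = 17^32 mod 43  (bits of 32 = 100000)
  bit 0 = 1: r = r^2 * 17 mod 43 = 1^2 * 17 = 1*17 = 17
  bit 1 = 0: r = r^2 mod 43 = 17^2 = 31
  bit 2 = 0: r = r^2 mod 43 = 31^2 = 15
  bit 3 = 0: r = r^2 mod 43 = 15^2 = 10
  bit 4 = 0: r = r^2 mod 43 = 10^2 = 14
  bit 5 = 0: r = r^2 mod 43 = 14^2 = 24
  -> s = B^a = 24

Answer: 14 17 24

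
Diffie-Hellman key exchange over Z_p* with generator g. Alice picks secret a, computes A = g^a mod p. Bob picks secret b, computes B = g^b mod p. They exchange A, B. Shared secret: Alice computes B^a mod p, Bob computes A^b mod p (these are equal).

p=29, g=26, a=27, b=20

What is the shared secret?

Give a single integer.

Answer: 7

Derivation:
A = 26^27 mod 29  (bits of 27 = 11011)
  bit 0 = 1: r = r^2 * 26 mod 29 = 1^2 * 26 = 1*26 = 26
  bit 1 = 1: r = r^2 * 26 mod 29 = 26^2 * 26 = 9*26 = 2
  bit 2 = 0: r = r^2 mod 29 = 2^2 = 4
  bit 3 = 1: r = r^2 * 26 mod 29 = 4^2 * 26 = 16*26 = 10
  bit 4 = 1: r = r^2 * 26 mod 29 = 10^2 * 26 = 13*26 = 19
  -> A = 19
B = 26^20 mod 29  (bits of 20 = 10100)
  bit 0 = 1: r = r^2 * 26 mod 29 = 1^2 * 26 = 1*26 = 26
  bit 1 = 0: r = r^2 mod 29 = 26^2 = 9
  bit 2 = 1: r = r^2 * 26 mod 29 = 9^2 * 26 = 23*26 = 18
  bit 3 = 0: r = r^2 mod 29 = 18^2 = 5
  bit 4 = 0: r = r^2 mod 29 = 5^2 = 25
  -> B = 25
s = B^a = 25^27 mod 29  (bits of 27 = 11011)
  bit 0 = 1: r = r^2 * 25 mod 29 = 1^2 * 25 = 1*25 = 25
  bit 1 = 1: r = r^2 * 25 mod 29 = 25^2 * 25 = 16*25 = 23
  bit 2 = 0: r = r^2 mod 29 = 23^2 = 7
  bit 3 = 1: r = r^2 * 25 mod 29 = 7^2 * 25 = 20*25 = 7
  bit 4 = 1: r = r^2 * 25 mod 29 = 7^2 * 25 = 20*25 = 7
  -> s = B^a = 7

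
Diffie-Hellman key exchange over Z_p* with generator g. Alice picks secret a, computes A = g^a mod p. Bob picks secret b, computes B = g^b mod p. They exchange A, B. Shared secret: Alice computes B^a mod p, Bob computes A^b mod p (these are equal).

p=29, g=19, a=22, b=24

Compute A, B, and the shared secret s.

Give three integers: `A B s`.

Answer: 4 23 23

Derivation:
A = 19^22 mod 29  (bits of 22 = 10110)
  bit 0 = 1: r = r^2 * 19 mod 29 = 1^2 * 19 = 1*19 = 19
  bit 1 = 0: r = r^2 mod 29 = 19^2 = 13
  bit 2 = 1: r = r^2 * 19 mod 29 = 13^2 * 19 = 24*19 = 21
  bit 3 = 1: r = r^2 * 19 mod 29 = 21^2 * 19 = 6*19 = 27
  bit 4 = 0: r = r^2 mod 29 = 27^2 = 4
  -> A = 4
B = 19^24 mod 29  (bits of 24 = 11000)
  bit 0 = 1: r = r^2 * 19 mod 29 = 1^2 * 19 = 1*19 = 19
  bit 1 = 1: r = r^2 * 19 mod 29 = 19^2 * 19 = 13*19 = 15
  bit 2 = 0: r = r^2 mod 29 = 15^2 = 22
  bit 3 = 0: r = r^2 mod 29 = 22^2 = 20
  bit 4 = 0: r = r^2 mod 29 = 20^2 = 23
  -> B = 23
s = B^a = 23^22 mod 29  (bits of 22 = 10110)
  bit 0 = 1: r = r^2 * 23 mod 29 = 1^2 * 23 = 1*23 = 23
  bit 1 = 0: r = r^2 mod 29 = 23^2 = 7
  bit 2 = 1: r = r^2 * 23 mod 29 = 7^2 * 23 = 20*23 = 25
  bit 3 = 1: r = r^2 * 23 mod 29 = 25^2 * 23 = 16*23 = 20
  bit 4 = 0: r = r^2 mod 29 = 20^2 = 23
  -> s = B^a = 23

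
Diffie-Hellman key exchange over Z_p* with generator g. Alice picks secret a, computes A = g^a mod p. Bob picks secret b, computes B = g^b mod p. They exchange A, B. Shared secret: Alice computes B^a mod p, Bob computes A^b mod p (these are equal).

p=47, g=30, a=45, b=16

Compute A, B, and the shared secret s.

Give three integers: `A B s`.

A = 30^45 mod 47  (bits of 45 = 101101)
  bit 0 = 1: r = r^2 * 30 mod 47 = 1^2 * 30 = 1*30 = 30
  bit 1 = 0: r = r^2 mod 47 = 30^2 = 7
  bit 2 = 1: r = r^2 * 30 mod 47 = 7^2 * 30 = 2*30 = 13
  bit 3 = 1: r = r^2 * 30 mod 47 = 13^2 * 30 = 28*30 = 41
  bit 4 = 0: r = r^2 mod 47 = 41^2 = 36
  bit 5 = 1: r = r^2 * 30 mod 47 = 36^2 * 30 = 27*30 = 11
  -> A = 11
B = 30^16 mod 47  (bits of 16 = 10000)
  bit 0 = 1: r = r^2 * 30 mod 47 = 1^2 * 30 = 1*30 = 30
  bit 1 = 0: r = r^2 mod 47 = 30^2 = 7
  bit 2 = 0: r = r^2 mod 47 = 7^2 = 2
  bit 3 = 0: r = r^2 mod 47 = 2^2 = 4
  bit 4 = 0: r = r^2 mod 47 = 4^2 = 16
  -> B = 16
s = B^a = 16^45 mod 47  (bits of 45 = 101101)
  bit 0 = 1: r = r^2 * 16 mod 47 = 1^2 * 16 = 1*16 = 16
  bit 1 = 0: r = r^2 mod 47 = 16^2 = 21
  bit 2 = 1: r = r^2 * 16 mod 47 = 21^2 * 16 = 18*16 = 6
  bit 3 = 1: r = r^2 * 16 mod 47 = 6^2 * 16 = 36*16 = 12
  bit 4 = 0: r = r^2 mod 47 = 12^2 = 3
  bit 5 = 1: r = r^2 * 16 mod 47 = 3^2 * 16 = 9*16 = 3
  -> s = B^a = 3

Answer: 11 16 3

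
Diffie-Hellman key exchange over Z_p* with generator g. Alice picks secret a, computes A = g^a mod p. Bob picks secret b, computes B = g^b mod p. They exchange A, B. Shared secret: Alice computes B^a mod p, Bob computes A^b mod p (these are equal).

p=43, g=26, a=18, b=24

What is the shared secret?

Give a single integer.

A = 26^18 mod 43  (bits of 18 = 10010)
  bit 0 = 1: r = r^2 * 26 mod 43 = 1^2 * 26 = 1*26 = 26
  bit 1 = 0: r = r^2 mod 43 = 26^2 = 31
  bit 2 = 0: r = r^2 mod 43 = 31^2 = 15
  bit 3 = 1: r = r^2 * 26 mod 43 = 15^2 * 26 = 10*26 = 2
  bit 4 = 0: r = r^2 mod 43 = 2^2 = 4
  -> A = 4
B = 26^24 mod 43  (bits of 24 = 11000)
  bit 0 = 1: r = r^2 * 26 mod 43 = 1^2 * 26 = 1*26 = 26
  bit 1 = 1: r = r^2 * 26 mod 43 = 26^2 * 26 = 31*26 = 32
  bit 2 = 0: r = r^2 mod 43 = 32^2 = 35
  bit 3 = 0: r = r^2 mod 43 = 35^2 = 21
  bit 4 = 0: r = r^2 mod 43 = 21^2 = 11
  -> B = 11
s = B^a = 11^18 mod 43  (bits of 18 = 10010)
  bit 0 = 1: r = r^2 * 11 mod 43 = 1^2 * 11 = 1*11 = 11
  bit 1 = 0: r = r^2 mod 43 = 11^2 = 35
  bit 2 = 0: r = r^2 mod 43 = 35^2 = 21
  bit 3 = 1: r = r^2 * 11 mod 43 = 21^2 * 11 = 11*11 = 35
  bit 4 = 0: r = r^2 mod 43 = 35^2 = 21
  -> s = B^a = 21

Answer: 21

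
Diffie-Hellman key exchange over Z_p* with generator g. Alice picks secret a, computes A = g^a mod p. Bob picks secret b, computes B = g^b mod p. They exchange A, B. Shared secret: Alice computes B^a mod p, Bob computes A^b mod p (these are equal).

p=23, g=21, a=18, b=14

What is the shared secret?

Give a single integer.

A = 21^18 mod 23  (bits of 18 = 10010)
  bit 0 = 1: r = r^2 * 21 mod 23 = 1^2 * 21 = 1*21 = 21
  bit 1 = 0: r = r^2 mod 23 = 21^2 = 4
  bit 2 = 0: r = r^2 mod 23 = 4^2 = 16
  bit 3 = 1: r = r^2 * 21 mod 23 = 16^2 * 21 = 3*21 = 17
  bit 4 = 0: r = r^2 mod 23 = 17^2 = 13
  -> A = 13
B = 21^14 mod 23  (bits of 14 = 1110)
  bit 0 = 1: r = r^2 * 21 mod 23 = 1^2 * 21 = 1*21 = 21
  bit 1 = 1: r = r^2 * 21 mod 23 = 21^2 * 21 = 4*21 = 15
  bit 2 = 1: r = r^2 * 21 mod 23 = 15^2 * 21 = 18*21 = 10
  bit 3 = 0: r = r^2 mod 23 = 10^2 = 8
  -> B = 8
s = B^a = 8^18 mod 23  (bits of 18 = 10010)
  bit 0 = 1: r = r^2 * 8 mod 23 = 1^2 * 8 = 1*8 = 8
  bit 1 = 0: r = r^2 mod 23 = 8^2 = 18
  bit 2 = 0: r = r^2 mod 23 = 18^2 = 2
  bit 3 = 1: r = r^2 * 8 mod 23 = 2^2 * 8 = 4*8 = 9
  bit 4 = 0: r = r^2 mod 23 = 9^2 = 12
  -> s = B^a = 12

Answer: 12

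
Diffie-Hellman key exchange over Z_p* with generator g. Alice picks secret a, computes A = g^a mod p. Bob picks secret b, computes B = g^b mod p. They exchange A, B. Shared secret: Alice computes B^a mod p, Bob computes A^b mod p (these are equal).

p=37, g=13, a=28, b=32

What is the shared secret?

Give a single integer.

A = 13^28 mod 37  (bits of 28 = 11100)
  bit 0 = 1: r = r^2 * 13 mod 37 = 1^2 * 13 = 1*13 = 13
  bit 1 = 1: r = r^2 * 13 mod 37 = 13^2 * 13 = 21*13 = 14
  bit 2 = 1: r = r^2 * 13 mod 37 = 14^2 * 13 = 11*13 = 32
  bit 3 = 0: r = r^2 mod 37 = 32^2 = 25
  bit 4 = 0: r = r^2 mod 37 = 25^2 = 33
  -> A = 33
B = 13^32 mod 37  (bits of 32 = 100000)
  bit 0 = 1: r = r^2 * 13 mod 37 = 1^2 * 13 = 1*13 = 13
  bit 1 = 0: r = r^2 mod 37 = 13^2 = 21
  bit 2 = 0: r = r^2 mod 37 = 21^2 = 34
  bit 3 = 0: r = r^2 mod 37 = 34^2 = 9
  bit 4 = 0: r = r^2 mod 37 = 9^2 = 7
  bit 5 = 0: r = r^2 mod 37 = 7^2 = 12
  -> B = 12
s = B^a = 12^28 mod 37  (bits of 28 = 11100)
  bit 0 = 1: r = r^2 * 12 mod 37 = 1^2 * 12 = 1*12 = 12
  bit 1 = 1: r = r^2 * 12 mod 37 = 12^2 * 12 = 33*12 = 26
  bit 2 = 1: r = r^2 * 12 mod 37 = 26^2 * 12 = 10*12 = 9
  bit 3 = 0: r = r^2 mod 37 = 9^2 = 7
  bit 4 = 0: r = r^2 mod 37 = 7^2 = 12
  -> s = B^a = 12

Answer: 12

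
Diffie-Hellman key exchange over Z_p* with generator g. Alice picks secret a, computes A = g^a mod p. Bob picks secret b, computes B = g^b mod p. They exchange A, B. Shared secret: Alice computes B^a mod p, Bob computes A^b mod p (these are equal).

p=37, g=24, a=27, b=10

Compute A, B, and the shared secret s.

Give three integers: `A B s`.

Answer: 6 4 36

Derivation:
A = 24^27 mod 37  (bits of 27 = 11011)
  bit 0 = 1: r = r^2 * 24 mod 37 = 1^2 * 24 = 1*24 = 24
  bit 1 = 1: r = r^2 * 24 mod 37 = 24^2 * 24 = 21*24 = 23
  bit 2 = 0: r = r^2 mod 37 = 23^2 = 11
  bit 3 = 1: r = r^2 * 24 mod 37 = 11^2 * 24 = 10*24 = 18
  bit 4 = 1: r = r^2 * 24 mod 37 = 18^2 * 24 = 28*24 = 6
  -> A = 6
B = 24^10 mod 37  (bits of 10 = 1010)
  bit 0 = 1: r = r^2 * 24 mod 37 = 1^2 * 24 = 1*24 = 24
  bit 1 = 0: r = r^2 mod 37 = 24^2 = 21
  bit 2 = 1: r = r^2 * 24 mod 37 = 21^2 * 24 = 34*24 = 2
  bit 3 = 0: r = r^2 mod 37 = 2^2 = 4
  -> B = 4
s = B^a = 4^27 mod 37  (bits of 27 = 11011)
  bit 0 = 1: r = r^2 * 4 mod 37 = 1^2 * 4 = 1*4 = 4
  bit 1 = 1: r = r^2 * 4 mod 37 = 4^2 * 4 = 16*4 = 27
  bit 2 = 0: r = r^2 mod 37 = 27^2 = 26
  bit 3 = 1: r = r^2 * 4 mod 37 = 26^2 * 4 = 10*4 = 3
  bit 4 = 1: r = r^2 * 4 mod 37 = 3^2 * 4 = 9*4 = 36
  -> s = B^a = 36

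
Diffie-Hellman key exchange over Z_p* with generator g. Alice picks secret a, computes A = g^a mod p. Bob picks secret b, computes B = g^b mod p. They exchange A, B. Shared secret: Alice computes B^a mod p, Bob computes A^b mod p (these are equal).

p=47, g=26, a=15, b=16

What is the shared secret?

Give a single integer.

A = 26^15 mod 47  (bits of 15 = 1111)
  bit 0 = 1: r = r^2 * 26 mod 47 = 1^2 * 26 = 1*26 = 26
  bit 1 = 1: r = r^2 * 26 mod 47 = 26^2 * 26 = 18*26 = 45
  bit 2 = 1: r = r^2 * 26 mod 47 = 45^2 * 26 = 4*26 = 10
  bit 3 = 1: r = r^2 * 26 mod 47 = 10^2 * 26 = 6*26 = 15
  -> A = 15
B = 26^16 mod 47  (bits of 16 = 10000)
  bit 0 = 1: r = r^2 * 26 mod 47 = 1^2 * 26 = 1*26 = 26
  bit 1 = 0: r = r^2 mod 47 = 26^2 = 18
  bit 2 = 0: r = r^2 mod 47 = 18^2 = 42
  bit 3 = 0: r = r^2 mod 47 = 42^2 = 25
  bit 4 = 0: r = r^2 mod 47 = 25^2 = 14
  -> B = 14
s = B^a = 14^15 mod 47  (bits of 15 = 1111)
  bit 0 = 1: r = r^2 * 14 mod 47 = 1^2 * 14 = 1*14 = 14
  bit 1 = 1: r = r^2 * 14 mod 47 = 14^2 * 14 = 8*14 = 18
  bit 2 = 1: r = r^2 * 14 mod 47 = 18^2 * 14 = 42*14 = 24
  bit 3 = 1: r = r^2 * 14 mod 47 = 24^2 * 14 = 12*14 = 27
  -> s = B^a = 27

Answer: 27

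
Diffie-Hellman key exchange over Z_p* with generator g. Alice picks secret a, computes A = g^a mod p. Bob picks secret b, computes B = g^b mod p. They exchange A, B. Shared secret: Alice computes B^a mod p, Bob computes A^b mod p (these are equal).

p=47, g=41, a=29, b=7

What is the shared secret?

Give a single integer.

A = 41^29 mod 47  (bits of 29 = 11101)
  bit 0 = 1: r = r^2 * 41 mod 47 = 1^2 * 41 = 1*41 = 41
  bit 1 = 1: r = r^2 * 41 mod 47 = 41^2 * 41 = 36*41 = 19
  bit 2 = 1: r = r^2 * 41 mod 47 = 19^2 * 41 = 32*41 = 43
  bit 3 = 0: r = r^2 mod 47 = 43^2 = 16
  bit 4 = 1: r = r^2 * 41 mod 47 = 16^2 * 41 = 21*41 = 15
  -> A = 15
B = 41^7 mod 47  (bits of 7 = 111)
  bit 0 = 1: r = r^2 * 41 mod 47 = 1^2 * 41 = 1*41 = 41
  bit 1 = 1: r = r^2 * 41 mod 47 = 41^2 * 41 = 36*41 = 19
  bit 2 = 1: r = r^2 * 41 mod 47 = 19^2 * 41 = 32*41 = 43
  -> B = 43
s = B^a = 43^29 mod 47  (bits of 29 = 11101)
  bit 0 = 1: r = r^2 * 43 mod 47 = 1^2 * 43 = 1*43 = 43
  bit 1 = 1: r = r^2 * 43 mod 47 = 43^2 * 43 = 16*43 = 30
  bit 2 = 1: r = r^2 * 43 mod 47 = 30^2 * 43 = 7*43 = 19
  bit 3 = 0: r = r^2 mod 47 = 19^2 = 32
  bit 4 = 1: r = r^2 * 43 mod 47 = 32^2 * 43 = 37*43 = 40
  -> s = B^a = 40

Answer: 40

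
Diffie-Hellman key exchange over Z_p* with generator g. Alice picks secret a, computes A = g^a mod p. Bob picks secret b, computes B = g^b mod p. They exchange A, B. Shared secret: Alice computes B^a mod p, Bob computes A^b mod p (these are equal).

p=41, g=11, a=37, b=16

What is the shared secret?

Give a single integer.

A = 11^37 mod 41  (bits of 37 = 100101)
  bit 0 = 1: r = r^2 * 11 mod 41 = 1^2 * 11 = 1*11 = 11
  bit 1 = 0: r = r^2 mod 41 = 11^2 = 39
  bit 2 = 0: r = r^2 mod 41 = 39^2 = 4
  bit 3 = 1: r = r^2 * 11 mod 41 = 4^2 * 11 = 16*11 = 12
  bit 4 = 0: r = r^2 mod 41 = 12^2 = 21
  bit 5 = 1: r = r^2 * 11 mod 41 = 21^2 * 11 = 31*11 = 13
  -> A = 13
B = 11^16 mod 41  (bits of 16 = 10000)
  bit 0 = 1: r = r^2 * 11 mod 41 = 1^2 * 11 = 1*11 = 11
  bit 1 = 0: r = r^2 mod 41 = 11^2 = 39
  bit 2 = 0: r = r^2 mod 41 = 39^2 = 4
  bit 3 = 0: r = r^2 mod 41 = 4^2 = 16
  bit 4 = 0: r = r^2 mod 41 = 16^2 = 10
  -> B = 10
s = B^a = 10^37 mod 41  (bits of 37 = 100101)
  bit 0 = 1: r = r^2 * 10 mod 41 = 1^2 * 10 = 1*10 = 10
  bit 1 = 0: r = r^2 mod 41 = 10^2 = 18
  bit 2 = 0: r = r^2 mod 41 = 18^2 = 37
  bit 3 = 1: r = r^2 * 10 mod 41 = 37^2 * 10 = 16*10 = 37
  bit 4 = 0: r = r^2 mod 41 = 37^2 = 16
  bit 5 = 1: r = r^2 * 10 mod 41 = 16^2 * 10 = 10*10 = 18
  -> s = B^a = 18

Answer: 18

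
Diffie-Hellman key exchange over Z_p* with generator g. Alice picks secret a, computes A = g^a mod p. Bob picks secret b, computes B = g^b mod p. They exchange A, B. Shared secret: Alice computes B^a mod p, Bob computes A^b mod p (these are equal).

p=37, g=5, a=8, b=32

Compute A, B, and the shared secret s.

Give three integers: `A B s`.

Answer: 16 9 33

Derivation:
A = 5^8 mod 37  (bits of 8 = 1000)
  bit 0 = 1: r = r^2 * 5 mod 37 = 1^2 * 5 = 1*5 = 5
  bit 1 = 0: r = r^2 mod 37 = 5^2 = 25
  bit 2 = 0: r = r^2 mod 37 = 25^2 = 33
  bit 3 = 0: r = r^2 mod 37 = 33^2 = 16
  -> A = 16
B = 5^32 mod 37  (bits of 32 = 100000)
  bit 0 = 1: r = r^2 * 5 mod 37 = 1^2 * 5 = 1*5 = 5
  bit 1 = 0: r = r^2 mod 37 = 5^2 = 25
  bit 2 = 0: r = r^2 mod 37 = 25^2 = 33
  bit 3 = 0: r = r^2 mod 37 = 33^2 = 16
  bit 4 = 0: r = r^2 mod 37 = 16^2 = 34
  bit 5 = 0: r = r^2 mod 37 = 34^2 = 9
  -> B = 9
s = B^a = 9^8 mod 37  (bits of 8 = 1000)
  bit 0 = 1: r = r^2 * 9 mod 37 = 1^2 * 9 = 1*9 = 9
  bit 1 = 0: r = r^2 mod 37 = 9^2 = 7
  bit 2 = 0: r = r^2 mod 37 = 7^2 = 12
  bit 3 = 0: r = r^2 mod 37 = 12^2 = 33
  -> s = B^a = 33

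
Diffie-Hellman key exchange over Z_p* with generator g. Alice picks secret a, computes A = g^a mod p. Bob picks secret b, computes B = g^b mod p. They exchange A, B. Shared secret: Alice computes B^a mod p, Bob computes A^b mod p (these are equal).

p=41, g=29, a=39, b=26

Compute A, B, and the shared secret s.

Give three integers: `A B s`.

Answer: 17 5 33

Derivation:
A = 29^39 mod 41  (bits of 39 = 100111)
  bit 0 = 1: r = r^2 * 29 mod 41 = 1^2 * 29 = 1*29 = 29
  bit 1 = 0: r = r^2 mod 41 = 29^2 = 21
  bit 2 = 0: r = r^2 mod 41 = 21^2 = 31
  bit 3 = 1: r = r^2 * 29 mod 41 = 31^2 * 29 = 18*29 = 30
  bit 4 = 1: r = r^2 * 29 mod 41 = 30^2 * 29 = 39*29 = 24
  bit 5 = 1: r = r^2 * 29 mod 41 = 24^2 * 29 = 2*29 = 17
  -> A = 17
B = 29^26 mod 41  (bits of 26 = 11010)
  bit 0 = 1: r = r^2 * 29 mod 41 = 1^2 * 29 = 1*29 = 29
  bit 1 = 1: r = r^2 * 29 mod 41 = 29^2 * 29 = 21*29 = 35
  bit 2 = 0: r = r^2 mod 41 = 35^2 = 36
  bit 3 = 1: r = r^2 * 29 mod 41 = 36^2 * 29 = 25*29 = 28
  bit 4 = 0: r = r^2 mod 41 = 28^2 = 5
  -> B = 5
s = B^a = 5^39 mod 41  (bits of 39 = 100111)
  bit 0 = 1: r = r^2 * 5 mod 41 = 1^2 * 5 = 1*5 = 5
  bit 1 = 0: r = r^2 mod 41 = 5^2 = 25
  bit 2 = 0: r = r^2 mod 41 = 25^2 = 10
  bit 3 = 1: r = r^2 * 5 mod 41 = 10^2 * 5 = 18*5 = 8
  bit 4 = 1: r = r^2 * 5 mod 41 = 8^2 * 5 = 23*5 = 33
  bit 5 = 1: r = r^2 * 5 mod 41 = 33^2 * 5 = 23*5 = 33
  -> s = B^a = 33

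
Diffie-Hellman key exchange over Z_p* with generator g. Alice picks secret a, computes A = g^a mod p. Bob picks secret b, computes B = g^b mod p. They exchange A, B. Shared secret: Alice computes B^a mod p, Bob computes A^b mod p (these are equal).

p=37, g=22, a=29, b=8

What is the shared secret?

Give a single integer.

Answer: 12

Derivation:
A = 22^29 mod 37  (bits of 29 = 11101)
  bit 0 = 1: r = r^2 * 22 mod 37 = 1^2 * 22 = 1*22 = 22
  bit 1 = 1: r = r^2 * 22 mod 37 = 22^2 * 22 = 3*22 = 29
  bit 2 = 1: r = r^2 * 22 mod 37 = 29^2 * 22 = 27*22 = 2
  bit 3 = 0: r = r^2 mod 37 = 2^2 = 4
  bit 4 = 1: r = r^2 * 22 mod 37 = 4^2 * 22 = 16*22 = 19
  -> A = 19
B = 22^8 mod 37  (bits of 8 = 1000)
  bit 0 = 1: r = r^2 * 22 mod 37 = 1^2 * 22 = 1*22 = 22
  bit 1 = 0: r = r^2 mod 37 = 22^2 = 3
  bit 2 = 0: r = r^2 mod 37 = 3^2 = 9
  bit 3 = 0: r = r^2 mod 37 = 9^2 = 7
  -> B = 7
s = B^a = 7^29 mod 37  (bits of 29 = 11101)
  bit 0 = 1: r = r^2 * 7 mod 37 = 1^2 * 7 = 1*7 = 7
  bit 1 = 1: r = r^2 * 7 mod 37 = 7^2 * 7 = 12*7 = 10
  bit 2 = 1: r = r^2 * 7 mod 37 = 10^2 * 7 = 26*7 = 34
  bit 3 = 0: r = r^2 mod 37 = 34^2 = 9
  bit 4 = 1: r = r^2 * 7 mod 37 = 9^2 * 7 = 7*7 = 12
  -> s = B^a = 12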